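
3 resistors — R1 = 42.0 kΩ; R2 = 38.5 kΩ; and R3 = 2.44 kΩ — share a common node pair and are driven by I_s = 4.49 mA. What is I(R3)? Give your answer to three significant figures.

Conductances: ΣG = 1/42.0 + 1/38.5 + 1/2.44 = 0.4596 (1/kΩ).
R3 takes the fraction G_k/ΣG = 0.4098/0.4596 = 0.8917, so I = 4.49 × 0.8917 = 4.004 mA.

I ≈ 4.00 mA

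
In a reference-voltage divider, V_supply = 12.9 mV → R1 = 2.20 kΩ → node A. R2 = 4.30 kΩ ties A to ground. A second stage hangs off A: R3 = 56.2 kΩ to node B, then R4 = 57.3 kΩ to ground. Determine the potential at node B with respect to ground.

V_B ≈ 4.25 mV

Looking into the second stage from A: R3 + R4 = 113.5 kΩ appears in parallel with R2.
Effective lower resistance at A: R2 ‖ 113.5 = 4.143 kΩ.
First divider: V_A = V_supply · 4.143/(2.20 + 4.143) = 8.426 mV.
Then the unloaded second divider: V_B = V_A × R4/(R3+R4) = 8.426 × 0.5048 = 4.254 mV.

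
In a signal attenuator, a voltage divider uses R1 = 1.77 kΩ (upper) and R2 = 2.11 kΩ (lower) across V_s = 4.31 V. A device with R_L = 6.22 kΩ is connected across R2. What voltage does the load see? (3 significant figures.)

R2 ‖ R_L = (2.11 × 6.22)/(2.11 + 6.22) = 1.576 kΩ.
Then V_out = V_s · R2'/(R1 + R2') = 4.31 × 1.576/3.346 = 2.030 V.

V_out ≈ 2.03 V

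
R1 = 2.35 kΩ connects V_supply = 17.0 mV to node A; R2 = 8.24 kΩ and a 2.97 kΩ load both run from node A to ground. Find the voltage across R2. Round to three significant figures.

First combine the lower leg with the load: R2 ‖ R_L = 2.183 kΩ.
Now apply the divider: V_out = 17.0 × 0.4816 = 8.187 mV.
(Unloaded it would be 13.2 mV; the load pulls it down.)

V_out ≈ 8.19 mV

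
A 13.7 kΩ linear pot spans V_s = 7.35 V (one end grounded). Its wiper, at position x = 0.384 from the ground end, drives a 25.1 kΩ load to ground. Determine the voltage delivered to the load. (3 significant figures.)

V_out ≈ 2.50 V

Split the track: R_lower = x·R_p = 5.261 kΩ, R_upper = (1−x)·R_p = 8.439 kΩ.
(x·R_p) ‖ R_L = 4.349 kΩ.
V_out = 7.35 × 4.349/(8.439 + 4.349) = 2.500 V.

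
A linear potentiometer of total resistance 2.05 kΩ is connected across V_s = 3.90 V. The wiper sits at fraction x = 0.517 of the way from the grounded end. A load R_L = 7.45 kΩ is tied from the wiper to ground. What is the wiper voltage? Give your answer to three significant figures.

Split the track: R_lower = x·R_p = 1.060 kΩ, R_upper = (1−x)·R_p = 0.9901 kΩ.
Lower segment in parallel with the load: 1.060 ‖ 7.45 = 0.9279 kΩ.
Then V_out = V_s · 0.9279/(0.9901 + 0.9279) = 1.887 V.

V_out ≈ 1.89 V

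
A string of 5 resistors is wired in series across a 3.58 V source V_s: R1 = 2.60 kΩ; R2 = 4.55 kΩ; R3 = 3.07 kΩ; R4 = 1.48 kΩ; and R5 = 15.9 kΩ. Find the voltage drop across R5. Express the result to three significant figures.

V ≈ 2.06 V

ΣR = 2.60 + 4.55 + 3.07 + 1.48 + 15.9 = 27.60 kΩ.
Voltage divider: V = V_s · (15.90 / 27.60) = 3.58 × 0.5761 = 2.062 V.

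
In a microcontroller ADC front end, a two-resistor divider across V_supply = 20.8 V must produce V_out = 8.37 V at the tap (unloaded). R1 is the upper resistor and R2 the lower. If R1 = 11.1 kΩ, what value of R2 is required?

R2 ≈ 7.47 kΩ

V_out/V_supply = R2/(R1+R2) = 0.4024.
Rearranging, R2 = R1·k/(1−k) = 11.1 × 0.6734 = 7.474 kΩ.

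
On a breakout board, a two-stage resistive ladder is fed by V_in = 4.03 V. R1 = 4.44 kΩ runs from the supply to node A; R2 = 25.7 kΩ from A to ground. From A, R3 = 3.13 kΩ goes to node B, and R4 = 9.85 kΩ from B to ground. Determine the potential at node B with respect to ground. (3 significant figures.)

Looking into the second stage from A: R3 + R4 = 12.98 kΩ appears in parallel with R2.
Effective lower resistance at A: R2 ‖ 12.98 = 8.624 kΩ.
First divider: V_A = V_in · 8.624/(4.44 + 8.624) = 2.660 V.
Then the unloaded second divider: V_B = V_A × R4/(R3+R4) = 2.660 × 0.7589 = 2.019 V.

V_B ≈ 2.02 V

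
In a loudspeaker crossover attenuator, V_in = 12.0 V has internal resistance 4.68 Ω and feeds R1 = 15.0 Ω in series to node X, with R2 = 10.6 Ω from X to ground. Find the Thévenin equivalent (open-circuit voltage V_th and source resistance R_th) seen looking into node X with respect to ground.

V_th ≈ 4.20 V, R_th ≈ 6.89 Ω

R1' = 4.68 + 15.0 = 19.68 Ω (source resistance + R1).
With X open, the divider is unloaded: V_th = 12.0 × 10.6/30.28 = 4.201 V.
Zeroing V_in shorts the top of R1' to ground, so R_th = R1' ‖ R2 = 6.889 Ω.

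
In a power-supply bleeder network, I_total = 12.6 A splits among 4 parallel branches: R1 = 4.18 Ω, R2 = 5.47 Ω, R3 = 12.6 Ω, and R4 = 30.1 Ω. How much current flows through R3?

Total conductance ΣG = 1/4.18 + 1/5.47 + 1/12.6 + 1/30.1 = 0.5346 (units of 1/Ω).
By the current-divider rule, I = I_total · G_k/ΣG = 12.6 × 0.1484 = 1.870 A.

I ≈ 1.87 A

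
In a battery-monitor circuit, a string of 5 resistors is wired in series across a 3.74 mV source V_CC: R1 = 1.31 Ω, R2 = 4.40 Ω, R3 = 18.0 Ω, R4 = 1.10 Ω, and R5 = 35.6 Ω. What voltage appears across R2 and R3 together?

V ≈ 1.39 mV

Series total: ΣR = 1.31 + 4.40 + 18.0 + 1.10 + 35.6 = 60.41 Ω.
R_{R2..R3} = 4.40 + 18.0 = 22.40 Ω.
By the voltage-divider rule, V = 3.74 × 22.40/60.41 = 1.387 mV.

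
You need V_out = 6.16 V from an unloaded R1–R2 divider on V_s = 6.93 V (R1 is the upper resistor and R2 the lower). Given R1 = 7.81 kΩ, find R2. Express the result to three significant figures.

Required fraction k = V_out/V_s = 0.8889.
R2 = R1 · 0.8889/(1 − 0.8889) = 62.48 kΩ.

R2 ≈ 62.5 kΩ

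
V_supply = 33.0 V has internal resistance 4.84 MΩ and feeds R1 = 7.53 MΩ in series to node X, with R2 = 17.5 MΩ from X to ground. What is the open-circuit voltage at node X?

V_th ≈ 19.3 V

R1' = 4.84 + 7.53 = 12.37 MΩ (source resistance + R1).
Open-circuit (no load on X): V_th = V_supply · R2/(R1' + R2) = 33.0 × 17.5/(12.37 + 17.5) = 19.33 V.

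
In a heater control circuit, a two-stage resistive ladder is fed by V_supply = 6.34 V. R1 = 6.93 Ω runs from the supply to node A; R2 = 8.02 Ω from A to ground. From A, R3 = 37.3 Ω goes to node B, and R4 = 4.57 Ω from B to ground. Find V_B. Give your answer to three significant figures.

The second stage (R3 + R4 = 41.87 Ω) loads node A in parallel with R2.
R2 ‖ (R3+R4) = 6.731 Ω.
So V_A = 6.34 × 0.4927 = 3.124 V.
V_B = V_A × 0.1091 = 0.3410 V.

V_B ≈ 0.341 V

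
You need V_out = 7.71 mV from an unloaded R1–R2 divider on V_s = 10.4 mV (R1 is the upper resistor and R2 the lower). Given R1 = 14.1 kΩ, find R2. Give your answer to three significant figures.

The divider ratio is R2/(R1+R2) = 7.71/10.4 = 0.7413.
R2 = R1 · 0.7413/(1 − 0.7413) = 40.41 kΩ.

R2 ≈ 40.4 kΩ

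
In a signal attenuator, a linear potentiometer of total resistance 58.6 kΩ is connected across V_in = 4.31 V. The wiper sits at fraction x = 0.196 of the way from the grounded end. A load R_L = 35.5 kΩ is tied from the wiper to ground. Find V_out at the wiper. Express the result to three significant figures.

Split the track: R_lower = x·R_p = 11.49 kΩ, R_upper = (1−x)·R_p = 47.11 kΩ.
R_L loads the lower segment: effective lower R = 8.678 kΩ.
V_out = 4.31 × 8.678/(47.11 + 8.678) = 0.6704 V.
(Unloaded: V_out = x·V_in = 0.845 V.)

V_out ≈ 0.670 V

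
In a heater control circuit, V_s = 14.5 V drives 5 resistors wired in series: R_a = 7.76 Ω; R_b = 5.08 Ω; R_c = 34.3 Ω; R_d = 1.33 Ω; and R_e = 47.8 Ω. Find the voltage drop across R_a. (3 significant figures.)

Series total: ΣR = 7.76 + 5.08 + 34.3 + 1.33 + 47.8 = 96.27 Ω.
By the voltage-divider rule, V = 14.5 × 7.760/96.27 = 1.169 V.

V ≈ 1.17 V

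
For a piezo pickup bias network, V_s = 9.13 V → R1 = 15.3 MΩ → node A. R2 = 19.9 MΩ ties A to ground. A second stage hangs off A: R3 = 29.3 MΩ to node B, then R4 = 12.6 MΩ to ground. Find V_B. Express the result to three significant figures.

V_B ≈ 1.29 V

Node A sees R2 in parallel with the series input of stage 2, R3 + R4 = 41.90 MΩ.
Effective lower resistance at A: R2 ‖ 41.90 = 13.49 MΩ.
V_A = 9.13 × 13.49/(15.3 + 13.49) = 4.278 V.
V_B = V_A × 0.3007 = 1.287 V.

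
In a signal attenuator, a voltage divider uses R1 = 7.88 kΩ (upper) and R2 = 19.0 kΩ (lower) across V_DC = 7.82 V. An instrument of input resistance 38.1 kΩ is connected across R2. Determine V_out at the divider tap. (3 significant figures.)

The load sits in parallel with R2, giving an effective lower resistance R2' = R2·R_L/(R2+R_L) = 12.68 kΩ.
Voltage divider with the loaded lower leg: V_out = 7.82 × 12.68/(7.88 + 12.68) = 7.82 × 0.6167 = 4.823 V.
(Unloaded it would be 5.53 V; the load pulls it down.)

V_out ≈ 4.82 V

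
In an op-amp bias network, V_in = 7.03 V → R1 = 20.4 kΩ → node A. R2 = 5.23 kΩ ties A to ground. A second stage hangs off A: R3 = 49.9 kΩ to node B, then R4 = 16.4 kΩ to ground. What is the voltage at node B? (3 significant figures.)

The second stage (R3 + R4 = 66.30 kΩ) loads node A in parallel with R2.
R2 ‖ (R3+R4) = 4.848 kΩ.
So V_A = 7.03 × 0.1920 = 1.350 V.
Stage 2 is unloaded, so V_B = V_A · R4/(R3+R4) = 1.350 × 16.4/66.30 = 0.3339 V.

V_B ≈ 0.334 V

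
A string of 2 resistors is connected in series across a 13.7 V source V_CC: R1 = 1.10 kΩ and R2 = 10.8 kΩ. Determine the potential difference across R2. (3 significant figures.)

Total series resistance ΣR = 1.10 + 10.8 = 11.90 kΩ.
By the voltage-divider rule, V = 13.7 × 10.80/11.90 = 12.43 V.

V ≈ 12.4 V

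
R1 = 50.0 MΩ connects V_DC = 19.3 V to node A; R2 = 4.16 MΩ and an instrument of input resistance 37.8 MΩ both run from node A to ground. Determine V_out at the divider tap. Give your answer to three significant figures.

R2 ‖ R_L = (4.16 × 37.8)/(4.16 + 37.8) = 3.748 MΩ.
Then V_out = V_DC · R2'/(R1 + R2') = 19.3 × 3.748/53.75 = 1.346 V.
(Unloaded it would be 1.48 V; the load pulls it down.)

V_out ≈ 1.35 V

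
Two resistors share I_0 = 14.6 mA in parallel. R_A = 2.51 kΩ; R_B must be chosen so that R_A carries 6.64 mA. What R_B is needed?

In a two-way split, I_A/I_0 = R_B/(R_A + R_B).
With f = 0.4548, R_B = R_A · f/(1−f) = 2.51 × 0.8342 = 2.094 kΩ.

R_B ≈ 2.09 kΩ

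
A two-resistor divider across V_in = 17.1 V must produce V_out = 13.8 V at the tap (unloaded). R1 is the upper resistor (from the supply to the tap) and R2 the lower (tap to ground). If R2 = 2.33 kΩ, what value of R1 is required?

V_out/V_in = R2/(R1+R2) = 0.8070.
So R1 = R2 · (V_in/V_out − 1) = 2.33 × (17.1/13.8 − 1) = 2.33 × 0.2391 = 0.5572 kΩ.

R1 ≈ 0.557 kΩ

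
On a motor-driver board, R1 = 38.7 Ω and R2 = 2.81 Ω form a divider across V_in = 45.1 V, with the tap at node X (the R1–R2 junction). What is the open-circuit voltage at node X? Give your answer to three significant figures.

Open-circuit (no load on X): V_th = V_in · R2/(R1 + R2) = 45.1 × 2.81/(38.70 + 2.81) = 3.053 V.

V_th ≈ 3.05 V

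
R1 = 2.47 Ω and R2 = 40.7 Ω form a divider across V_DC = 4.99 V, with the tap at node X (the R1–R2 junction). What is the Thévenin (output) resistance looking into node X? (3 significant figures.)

Looking into X with the source shorted: R_th = R1·R2/(R1+R2) = 2.470 × 40.7/43.17 = 2.329 Ω.

R_th ≈ 2.33 Ω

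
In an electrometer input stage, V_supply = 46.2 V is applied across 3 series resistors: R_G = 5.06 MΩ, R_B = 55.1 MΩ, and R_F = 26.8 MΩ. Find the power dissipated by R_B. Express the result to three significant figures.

P ≈ 15.6 µW

The common current is I = 46.2/86.96 = 0.5313 µA.
P = I²R = 0.2823 × 55.1 = 15.55 µW.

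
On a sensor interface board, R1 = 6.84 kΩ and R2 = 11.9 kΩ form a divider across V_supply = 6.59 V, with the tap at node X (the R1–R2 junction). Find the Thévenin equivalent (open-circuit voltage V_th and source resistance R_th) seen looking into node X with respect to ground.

V_th is the unloaded tap voltage: V_supply · R2/(R1+R2) = 6.59 × 0.6350 = 4.185 V.
Zeroing V_supply shorts the top of R1 to ground, so R_th = R1 ‖ R2 = 4.343 kΩ.

V_th ≈ 4.18 V, R_th ≈ 4.34 kΩ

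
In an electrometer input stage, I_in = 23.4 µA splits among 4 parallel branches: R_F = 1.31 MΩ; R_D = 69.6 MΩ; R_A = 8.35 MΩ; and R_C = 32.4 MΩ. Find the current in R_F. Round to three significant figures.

I ≈ 19.2 µA

Conductances: ΣG = 1/1.31 + 1/69.6 + 1/8.35 + 1/32.4 = 0.9284 (1/MΩ).
By the current-divider rule, I = I_in · G_k/ΣG = 23.4 × 0.8223 = 19.24 µA.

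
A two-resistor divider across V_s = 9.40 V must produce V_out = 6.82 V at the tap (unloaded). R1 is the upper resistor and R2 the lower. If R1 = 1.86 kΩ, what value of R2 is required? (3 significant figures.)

R2 ≈ 4.92 kΩ

V_out/V_s = R2/(R1+R2) = 0.7255.
So R2 = R1 · V_out/(V_s − V_out) = 1.86 × 6.82/(9.40 − 6.82) = 1.86 × 2.643 = 4.917 kΩ.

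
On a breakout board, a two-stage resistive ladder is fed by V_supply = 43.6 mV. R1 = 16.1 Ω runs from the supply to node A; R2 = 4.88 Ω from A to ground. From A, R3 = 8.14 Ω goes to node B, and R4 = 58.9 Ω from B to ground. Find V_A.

V_A ≈ 9.60 mV

The second stage (R3 + R4 = 67.04 Ω) loads node A in parallel with R2.
Effective lower resistance at A: R2 ‖ 67.04 = 4.549 Ω.
First divider: V_A = V_supply · 4.549/(16.1 + 4.549) = 9.605 mV.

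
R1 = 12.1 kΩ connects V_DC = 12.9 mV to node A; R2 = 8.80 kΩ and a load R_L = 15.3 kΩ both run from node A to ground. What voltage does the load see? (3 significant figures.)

First combine the lower leg with the load: R2 ‖ R_L = 5.587 kΩ.
Voltage divider with the loaded lower leg: V_out = 12.9 × 5.587/(12.1 + 5.587) = 12.9 × 0.3159 = 4.075 mV.

V_out ≈ 4.07 mV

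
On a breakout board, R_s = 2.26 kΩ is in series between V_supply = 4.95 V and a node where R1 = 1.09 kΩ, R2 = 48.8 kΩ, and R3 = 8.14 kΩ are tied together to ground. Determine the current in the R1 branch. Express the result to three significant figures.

I ≈ 1.34 mA

Combine the parallel branches: R_p = (1/1.09 + 1/48.8 + 1/8.14)⁻¹ = 0.9427 kΩ.
V_A by voltage divider: V_A = 4.95 × 0.9427/(2.26 + 0.9427) = 1.457 V.
Branch current I = V_A/R1 = 1.457/1.09 = 1.337 mA.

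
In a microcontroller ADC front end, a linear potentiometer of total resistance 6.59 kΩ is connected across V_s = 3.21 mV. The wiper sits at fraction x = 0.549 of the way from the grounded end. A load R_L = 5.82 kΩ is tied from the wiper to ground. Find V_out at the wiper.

Split the track: R_lower = x·R_p = 3.618 kΩ, R_upper = (1−x)·R_p = 2.972 kΩ.
R_L loads the lower segment: effective lower R = 2.231 kΩ.
Loaded-divider output: V_out = 3.21 × 0.4288 = 1.376 mV.

V_out ≈ 1.38 mV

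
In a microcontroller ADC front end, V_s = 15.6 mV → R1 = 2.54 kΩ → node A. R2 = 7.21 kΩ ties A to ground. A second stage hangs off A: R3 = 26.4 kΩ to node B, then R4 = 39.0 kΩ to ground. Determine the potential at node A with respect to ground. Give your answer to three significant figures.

V_A ≈ 11.2 mV

Looking into the second stage from A: R3 + R4 = 65.40 kΩ appears in parallel with R2.
Effective lower resistance at A: R2 ‖ 65.40 = 6.494 kΩ.
V_A = 15.6 × 6.494/(2.54 + 6.494) = 11.21 mV.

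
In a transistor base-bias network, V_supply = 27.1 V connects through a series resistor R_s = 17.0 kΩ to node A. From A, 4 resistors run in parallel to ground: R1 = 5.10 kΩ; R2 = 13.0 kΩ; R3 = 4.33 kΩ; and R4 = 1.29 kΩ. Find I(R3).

I ≈ 0.275 mA

Equivalent of the parallel group: R_p = 0.7818 kΩ.
Node voltage V_A = V_supply · R_p/(R_s + R_p) = 27.1 × 0.04396 = 1.191 V.
I(R3) = V_A / R3 = 1.191/4.33 = 0.2752 mA.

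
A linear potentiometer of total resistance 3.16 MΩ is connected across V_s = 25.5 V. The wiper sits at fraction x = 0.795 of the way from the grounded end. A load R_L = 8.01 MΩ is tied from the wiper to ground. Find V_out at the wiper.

The pot divides into 0.6478 MΩ above the wiper and 2.512 MΩ below.
R_L loads the lower segment: effective lower R = 1.912 MΩ.
V_out = 25.5 × 1.912/(0.6478 + 1.912) = 19.05 V.

V_out ≈ 19.0 V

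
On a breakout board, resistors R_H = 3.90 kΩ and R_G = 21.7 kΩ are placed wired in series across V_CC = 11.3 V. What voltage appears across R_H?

V ≈ 1.72 V

Total series resistance ΣR = 3.90 + 21.7 = 25.60 kΩ.
By the voltage-divider rule, V = 11.3 × 3.900/25.60 = 1.721 V.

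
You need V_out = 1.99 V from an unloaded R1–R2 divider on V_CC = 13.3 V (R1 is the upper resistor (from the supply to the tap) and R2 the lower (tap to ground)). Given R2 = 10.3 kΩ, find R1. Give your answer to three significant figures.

R1 ≈ 58.5 kΩ

Required fraction k = V_out/V_CC = 0.1496.
R1 = R2·(1/k − 1) = 10.3 × 5.683 = 58.54 kΩ.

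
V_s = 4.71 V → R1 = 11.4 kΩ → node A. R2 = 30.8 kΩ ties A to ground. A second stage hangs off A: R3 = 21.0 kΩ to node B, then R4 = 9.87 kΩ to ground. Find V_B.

V_B ≈ 0.866 V

The second stage (R3 + R4 = 30.87 kΩ) loads node A in parallel with R2.
R2 ‖ (R3+R4) = 15.42 kΩ.
V_A = 4.71 × 15.42/(11.4 + 15.42) = 2.708 V.
Stage 2 is unloaded, so V_B = V_A · R4/(R3+R4) = 2.708 × 9.87/30.87 = 0.8658 V.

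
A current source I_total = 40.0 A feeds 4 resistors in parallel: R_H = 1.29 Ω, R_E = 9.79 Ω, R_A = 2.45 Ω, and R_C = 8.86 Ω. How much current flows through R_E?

Total conductance ΣG = 1/1.29 + 1/9.79 + 1/2.45 + 1/8.86 = 1.398 (units of 1/Ω).
By the current-divider rule, I = I_total · G_k/ΣG = 40.0 × 0.07305 = 2.922 A.

I ≈ 2.92 A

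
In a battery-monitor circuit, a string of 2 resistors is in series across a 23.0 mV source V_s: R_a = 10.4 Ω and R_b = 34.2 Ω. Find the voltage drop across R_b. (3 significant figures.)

V ≈ 17.6 mV

Total series resistance ΣR = 10.4 + 34.2 = 44.60 Ω.
By the voltage-divider rule, V = 23.0 × 34.20/44.60 = 17.64 mV.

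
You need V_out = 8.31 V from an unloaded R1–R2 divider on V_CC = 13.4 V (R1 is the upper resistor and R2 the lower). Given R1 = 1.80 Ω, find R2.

The divider ratio is R2/(R1+R2) = 8.31/13.4 = 0.6201.
So R2 = R1 · V_out/(V_CC − V_out) = 1.80 × 8.31/(13.4 − 8.31) = 1.80 × 1.633 = 2.939 Ω.

R2 ≈ 2.94 Ω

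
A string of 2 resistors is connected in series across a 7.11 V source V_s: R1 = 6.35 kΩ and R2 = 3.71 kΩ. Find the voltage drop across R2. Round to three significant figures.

V ≈ 2.62 V

Series total: ΣR = 6.35 + 3.71 = 10.06 kΩ.
V = V_s · R/ΣR = 7.11 × 0.3688 = 2.622 V.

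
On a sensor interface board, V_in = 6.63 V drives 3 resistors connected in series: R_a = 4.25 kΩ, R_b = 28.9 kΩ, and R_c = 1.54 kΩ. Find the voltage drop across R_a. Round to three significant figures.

ΣR = 4.25 + 28.9 + 1.54 = 34.69 kΩ.
By the voltage-divider rule, V = 6.63 × 4.250/34.69 = 0.8123 V.

V ≈ 0.812 V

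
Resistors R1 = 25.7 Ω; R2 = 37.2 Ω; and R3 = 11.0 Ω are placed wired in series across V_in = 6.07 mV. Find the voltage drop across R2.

Total series resistance ΣR = 25.7 + 37.2 + 11.0 = 73.90 Ω.
Voltage divider: V = V_in · (37.20 / 73.90) = 6.07 × 0.5034 = 3.056 mV.

V ≈ 3.06 mV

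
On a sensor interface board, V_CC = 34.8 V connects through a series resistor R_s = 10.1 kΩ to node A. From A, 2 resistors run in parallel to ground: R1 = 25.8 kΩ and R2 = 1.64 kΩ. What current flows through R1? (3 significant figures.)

I ≈ 0.179 mA

Equivalent of the parallel group: R_p = 1.542 kΩ.
Node voltage V_A = V_CC · R_p/(R_s + R_p) = 34.8 × 0.1325 = 4.609 V.
I(R1) = V_A / R1 = 4.609/25.8 = 0.1787 mA.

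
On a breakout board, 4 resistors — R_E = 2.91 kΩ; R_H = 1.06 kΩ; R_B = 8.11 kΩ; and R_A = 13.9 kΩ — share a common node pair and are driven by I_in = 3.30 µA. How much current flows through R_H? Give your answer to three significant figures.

I ≈ 2.10 µA

Total conductance ΣG = 1/2.91 + 1/1.06 + 1/8.11 + 1/13.9 = 1.482 (units of 1/kΩ).
By the current-divider rule, I = I_in · G_k/ΣG = 3.30 × 0.6364 = 2.100 µA.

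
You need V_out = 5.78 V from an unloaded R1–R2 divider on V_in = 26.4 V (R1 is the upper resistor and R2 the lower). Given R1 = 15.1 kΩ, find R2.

The divider ratio is R2/(R1+R2) = 5.78/26.4 = 0.2189.
Rearranging, R2 = R1·k/(1−k) = 15.1 × 0.2803 = 4.233 kΩ.

R2 ≈ 4.23 kΩ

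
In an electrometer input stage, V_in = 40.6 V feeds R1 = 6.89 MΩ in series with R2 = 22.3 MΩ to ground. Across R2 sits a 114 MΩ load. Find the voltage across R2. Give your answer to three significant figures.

The load sits in parallel with R2, giving an effective lower resistance R2' = R2·R_L/(R2+R_L) = 18.65 MΩ.
Then V_out = V_in · R2'/(R1 + R2') = 40.6 × 18.65/25.54 = 29.65 V.

V_out ≈ 29.6 V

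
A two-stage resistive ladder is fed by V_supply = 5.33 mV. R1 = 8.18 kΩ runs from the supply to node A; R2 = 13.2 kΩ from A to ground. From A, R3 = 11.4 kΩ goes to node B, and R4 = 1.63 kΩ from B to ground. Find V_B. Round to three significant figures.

V_B ≈ 0.297 mV

The second stage (R3 + R4 = 13.03 kΩ) loads node A in parallel with R2.
R2 ‖ (R3+R4) = 6.557 kΩ.
First divider: V_A = V_supply · 6.557/(8.18 + 6.557) = 2.372 mV.
V_B = V_A × 0.1251 = 0.2967 mV.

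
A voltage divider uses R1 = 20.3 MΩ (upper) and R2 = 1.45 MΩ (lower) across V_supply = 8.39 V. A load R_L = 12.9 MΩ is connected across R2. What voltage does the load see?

V_out ≈ 0.506 V

First combine the lower leg with the load: R2 ‖ R_L = 1.303 MΩ.
Voltage divider with the loaded lower leg: V_out = 8.39 × 1.303/(20.3 + 1.303) = 8.39 × 0.06034 = 0.5062 V.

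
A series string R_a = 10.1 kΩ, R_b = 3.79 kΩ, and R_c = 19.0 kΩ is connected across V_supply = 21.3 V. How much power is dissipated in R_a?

P ≈ 4.24 mW

Series current I = V_supply/ΣR = 21.3/32.89 = 0.6476 mA.
P = I²R = 0.4194 × 10.1 = 4.236 mW.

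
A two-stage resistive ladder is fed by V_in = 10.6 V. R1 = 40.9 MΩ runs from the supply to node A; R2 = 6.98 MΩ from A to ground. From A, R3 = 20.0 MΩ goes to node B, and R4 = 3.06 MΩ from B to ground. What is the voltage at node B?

The second stage (R3 + R4 = 23.06 MΩ) loads node A in parallel with R2.
R2 ‖ (R3+R4) = 5.358 MΩ.
First divider: V_A = V_in · 5.358/(40.9 + 5.358) = 1.228 V.
Stage 2 is unloaded, so V_B = V_A · R4/(R3+R4) = 1.228 × 3.06/23.06 = 0.1629 V.

V_B ≈ 0.163 V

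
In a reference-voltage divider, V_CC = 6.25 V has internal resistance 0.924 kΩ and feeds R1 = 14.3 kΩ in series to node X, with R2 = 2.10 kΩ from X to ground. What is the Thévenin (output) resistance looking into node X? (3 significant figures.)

R_th ≈ 1.85 kΩ

R1' = 0.924 + 14.3 = 15.22 kΩ (source resistance + R1).
Zeroing V_CC shorts the top of R1' to ground, so R_th = R1' ‖ R2 = 1.845 kΩ.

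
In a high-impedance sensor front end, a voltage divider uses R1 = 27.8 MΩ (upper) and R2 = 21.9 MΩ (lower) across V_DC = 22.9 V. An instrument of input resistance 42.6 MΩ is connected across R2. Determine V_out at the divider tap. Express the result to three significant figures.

V_out ≈ 7.84 V

R2 ‖ R_L = (21.9 × 42.6)/(21.9 + 42.6) = 14.46 MΩ.
Then V_out = V_DC · R2'/(R1 + R2') = 22.9 × 14.46/42.26 = 7.837 V.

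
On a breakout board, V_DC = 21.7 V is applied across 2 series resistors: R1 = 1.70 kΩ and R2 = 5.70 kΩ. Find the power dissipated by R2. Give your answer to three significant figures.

ΣR = 7.400 kΩ → I = 21.7/7.400 = 2.932 mA.
P(R2) = I²·R2 = (2.932)² × 5.70 = 49.02 mW.

P ≈ 49.0 mW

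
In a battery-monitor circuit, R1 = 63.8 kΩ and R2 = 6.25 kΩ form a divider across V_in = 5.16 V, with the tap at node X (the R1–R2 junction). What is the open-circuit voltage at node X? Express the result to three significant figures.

V_th ≈ 0.460 V

V_th is the unloaded tap voltage: V_in · R2/(R1+R2) = 5.16 × 0.08922 = 0.4604 V.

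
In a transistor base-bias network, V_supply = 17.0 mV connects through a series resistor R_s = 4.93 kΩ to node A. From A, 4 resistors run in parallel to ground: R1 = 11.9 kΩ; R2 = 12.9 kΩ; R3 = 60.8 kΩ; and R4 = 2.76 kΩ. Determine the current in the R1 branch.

I ≈ 0.390 µA

Combine the parallel branches: R_p = (1/11.9 + 1/12.9 + 1/60.8 + 1/2.76)⁻¹ = 1.851 kΩ.
V_A = 17.0 × 1.851/6.781 = 4.640 mV.
Branch current I = V_A/R1 = 4.640/11.9 = 0.3899 µA.
(Check via current divider: I_total = 2.507 µA; share G_k/ΣG = 0.1555 → same result.)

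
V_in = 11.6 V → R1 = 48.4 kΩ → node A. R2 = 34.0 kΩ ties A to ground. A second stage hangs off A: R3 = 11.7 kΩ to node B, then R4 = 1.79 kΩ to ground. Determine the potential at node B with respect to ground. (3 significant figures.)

Looking into the second stage from A: R3 + R4 = 13.49 kΩ appears in parallel with R2.
R2 ‖ (R3+R4) = 9.658 kΩ.
V_A = 11.6 × 9.658/(48.4 + 9.658) = 1.930 V.
V_B = V_A × 0.1327 = 0.2561 V.

V_B ≈ 0.256 V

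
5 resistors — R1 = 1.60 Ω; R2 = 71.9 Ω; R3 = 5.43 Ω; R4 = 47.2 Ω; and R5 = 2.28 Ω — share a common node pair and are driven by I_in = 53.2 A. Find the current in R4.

Conductances: ΣG = 1/1.60 + 1/71.9 + 1/5.43 + 1/47.2 + 1/2.28 = 1.283 (1/Ω).
Current divider: I(R4) = I_in · G_k/ΣG = 53.2 × (0.02119/1.283) = 53.2 × 0.01652 = 0.8786 A.

I ≈ 0.879 A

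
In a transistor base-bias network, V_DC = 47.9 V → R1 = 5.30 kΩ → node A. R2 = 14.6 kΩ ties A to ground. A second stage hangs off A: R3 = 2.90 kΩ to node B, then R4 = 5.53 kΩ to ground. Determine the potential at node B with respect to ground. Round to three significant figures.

V_B ≈ 15.8 V

The second stage (R3 + R4 = 8.430 kΩ) loads node A in parallel with R2.
R2 ‖ (R3+R4) = 5.344 kΩ.
First divider: V_A = V_DC · 5.344/(5.30 + 5.344) = 24.05 V.
Stage 2 is unloaded, so V_B = V_A · R4/(R3+R4) = 24.05 × 5.53/8.430 = 15.78 V.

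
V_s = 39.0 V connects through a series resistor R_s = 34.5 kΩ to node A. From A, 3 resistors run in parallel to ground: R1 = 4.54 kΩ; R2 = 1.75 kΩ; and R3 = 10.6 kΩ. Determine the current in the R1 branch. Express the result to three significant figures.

Combine the parallel branches: R_p = (1/4.54 + 1/1.75 + 1/10.6)⁻¹ = 1.129 kΩ.
V_A by voltage divider: V_A = 39.0 × 1.129/(34.5 + 1.129) = 1.235 V.
Branch current I = V_A/R1 = 1.235/4.54 = 0.2721 mA.
(Equivalently: I_total = 1.095 mA, then current-divider fraction G_k/ΣG = 0.2486.)

I ≈ 0.272 mA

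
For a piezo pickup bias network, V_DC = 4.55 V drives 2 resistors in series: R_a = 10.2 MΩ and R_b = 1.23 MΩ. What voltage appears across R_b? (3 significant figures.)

V ≈ 0.490 V

Total series resistance ΣR = 10.2 + 1.23 = 11.43 MΩ.
V = V_DC · R/ΣR = 4.55 × 0.1076 = 0.4896 V.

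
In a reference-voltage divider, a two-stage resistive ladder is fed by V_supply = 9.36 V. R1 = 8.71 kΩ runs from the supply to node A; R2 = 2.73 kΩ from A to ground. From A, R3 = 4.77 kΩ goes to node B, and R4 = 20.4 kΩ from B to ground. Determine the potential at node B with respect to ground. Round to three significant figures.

Node A sees R2 in parallel with the series input of stage 2, R3 + R4 = 25.17 kΩ.
Effective lower resistance at A: R2 ‖ 25.17 = 2.463 kΩ.
First divider: V_A = V_supply · 2.463/(8.71 + 2.463) = 2.063 V.
Stage 2 is unloaded, so V_B = V_A · R4/(R3+R4) = 2.063 × 20.4/25.17 = 1.672 V.

V_B ≈ 1.67 V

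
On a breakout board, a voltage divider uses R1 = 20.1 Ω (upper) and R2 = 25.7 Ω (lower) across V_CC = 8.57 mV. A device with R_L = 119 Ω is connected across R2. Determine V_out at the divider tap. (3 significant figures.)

V_out ≈ 4.39 mV

R2 ‖ R_L = (25.7 × 119)/(25.7 + 119) = 21.14 Ω.
Now apply the divider: V_out = 8.57 × 0.5126 = 4.393 mV.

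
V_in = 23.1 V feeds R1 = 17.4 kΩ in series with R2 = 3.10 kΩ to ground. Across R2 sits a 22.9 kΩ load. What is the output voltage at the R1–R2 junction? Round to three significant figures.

V_out ≈ 3.13 V

The load sits in parallel with R2, giving an effective lower resistance R2' = R2·R_L/(R2+R_L) = 2.730 kΩ.
Now apply the divider: V_out = 23.1 × 0.1356 = 3.133 V.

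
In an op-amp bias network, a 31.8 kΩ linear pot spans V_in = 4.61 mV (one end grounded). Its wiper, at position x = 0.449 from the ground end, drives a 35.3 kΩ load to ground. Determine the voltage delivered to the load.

The pot divides into 17.52 kΩ above the wiper and 14.28 kΩ below.
R_L loads the lower segment: effective lower R = 10.17 kΩ.
Then V_out = V_in · 10.17/(17.52 + 10.17) = 1.693 mV.
(Unloaded: V_out = x·V_in = 2.07 mV.)

V_out ≈ 1.69 mV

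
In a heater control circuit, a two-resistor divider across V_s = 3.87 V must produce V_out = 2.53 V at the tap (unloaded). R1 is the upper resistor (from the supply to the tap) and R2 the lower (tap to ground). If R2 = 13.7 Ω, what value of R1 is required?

R1 ≈ 7.26 Ω

V_out/V_s = R2/(R1+R2) = 0.6537.
Rearranging, R1 = R2·(1−k)/k = 13.7 × 0.5296 = 7.256 Ω.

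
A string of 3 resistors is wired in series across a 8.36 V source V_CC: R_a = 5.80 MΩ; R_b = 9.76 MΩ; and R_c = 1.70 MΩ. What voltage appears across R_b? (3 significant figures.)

ΣR = 5.80 + 9.76 + 1.70 = 17.26 MΩ.
Voltage divider: V = V_CC · (9.760 / 17.26) = 8.36 × 0.5655 = 4.727 V.

V ≈ 4.73 V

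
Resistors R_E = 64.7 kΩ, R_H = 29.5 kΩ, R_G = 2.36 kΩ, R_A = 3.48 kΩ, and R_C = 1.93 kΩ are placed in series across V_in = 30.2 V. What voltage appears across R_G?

V ≈ 0.699 V

Total series resistance ΣR = 64.7 + 29.5 + 2.36 + 3.48 + 1.93 = 102.0 kΩ.
V = V_in · R/ΣR = 30.2 × 0.02314 = 0.6990 V.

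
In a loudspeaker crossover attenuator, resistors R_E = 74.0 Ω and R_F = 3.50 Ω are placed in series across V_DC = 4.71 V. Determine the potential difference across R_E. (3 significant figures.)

V ≈ 4.50 V

Total series resistance ΣR = 74.0 + 3.50 = 77.50 Ω.
By the voltage-divider rule, V = 4.71 × 74.00/77.50 = 4.497 V.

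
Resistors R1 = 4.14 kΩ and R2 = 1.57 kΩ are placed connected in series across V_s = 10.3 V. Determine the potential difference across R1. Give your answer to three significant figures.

V ≈ 7.47 V

Total series resistance ΣR = 4.14 + 1.57 = 5.710 kΩ.
V = V_s · R/ΣR = 10.3 × 0.7250 = 7.468 V.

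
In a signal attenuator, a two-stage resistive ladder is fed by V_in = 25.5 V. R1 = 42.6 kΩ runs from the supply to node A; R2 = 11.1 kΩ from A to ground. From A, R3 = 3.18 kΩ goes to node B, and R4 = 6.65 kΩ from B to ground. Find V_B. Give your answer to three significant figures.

The second stage (R3 + R4 = 9.830 kΩ) loads node A in parallel with R2.
R2 ‖ (R3+R4) = 5.213 kΩ.
V_A = 25.5 × 5.213/(42.6 + 5.213) = 2.780 V.
V_B = V_A × 0.6765 = 1.881 V.

V_B ≈ 1.88 V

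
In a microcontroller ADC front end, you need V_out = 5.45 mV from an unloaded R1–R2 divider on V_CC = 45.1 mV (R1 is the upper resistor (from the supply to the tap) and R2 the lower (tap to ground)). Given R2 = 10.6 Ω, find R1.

R1 ≈ 77.1 Ω

V_out/V_CC = R2/(R1+R2) = 0.1208.
R1 = R2·(1/k − 1) = 10.6 × 7.275 = 77.12 Ω.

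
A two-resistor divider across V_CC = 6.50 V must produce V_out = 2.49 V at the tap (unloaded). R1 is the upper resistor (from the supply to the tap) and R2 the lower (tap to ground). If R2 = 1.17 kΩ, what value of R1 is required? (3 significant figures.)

R1 ≈ 1.88 kΩ

V_out/V_CC = R2/(R1+R2) = 0.3831.
Rearranging, R1 = R2·(1−k)/k = 1.17 × 1.610 = 1.884 kΩ.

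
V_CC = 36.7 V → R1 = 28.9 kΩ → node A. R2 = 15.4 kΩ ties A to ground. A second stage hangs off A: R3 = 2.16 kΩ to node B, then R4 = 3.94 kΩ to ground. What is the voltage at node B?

Looking into the second stage from A: R3 + R4 = 6.100 kΩ appears in parallel with R2.
R2 ‖ (R3+R4) = 4.369 kΩ.
First divider: V_A = V_CC · 4.369/(28.9 + 4.369) = 4.820 V.
V_B = V_A × 0.6459 = 3.113 V.

V_B ≈ 3.11 V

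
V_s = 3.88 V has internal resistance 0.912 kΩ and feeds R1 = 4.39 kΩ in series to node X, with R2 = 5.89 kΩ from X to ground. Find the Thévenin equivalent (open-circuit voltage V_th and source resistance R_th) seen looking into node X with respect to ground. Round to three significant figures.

R1' = 0.912 + 4.39 = 5.302 kΩ (source resistance + R1).
V_th is the unloaded tap voltage: V_s · R2/(R1'+R2) = 3.88 × 0.5263 = 2.042 V.
With V_s suppressed (replaced by a short), R_th = R1' ‖ R2 = (5.302 × 5.89)/(5.302 + 5.89) = 2.790 kΩ.

V_th ≈ 2.04 V, R_th ≈ 2.79 kΩ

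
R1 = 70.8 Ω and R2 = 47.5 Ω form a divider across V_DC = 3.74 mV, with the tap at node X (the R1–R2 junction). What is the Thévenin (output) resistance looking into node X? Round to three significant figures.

R_th ≈ 28.4 Ω

Zeroing V_DC shorts the top of R1 to ground, so R_th = R1 ‖ R2 = 28.43 Ω.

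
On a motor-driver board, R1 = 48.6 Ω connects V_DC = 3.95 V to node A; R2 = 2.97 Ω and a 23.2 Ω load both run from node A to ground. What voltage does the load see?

V_out ≈ 0.203 V

R2 ‖ R_L = (2.97 × 23.2)/(2.97 + 23.2) = 2.633 Ω.
Voltage divider with the loaded lower leg: V_out = 3.95 × 2.633/(48.6 + 2.633) = 3.95 × 0.05139 = 0.2030 V.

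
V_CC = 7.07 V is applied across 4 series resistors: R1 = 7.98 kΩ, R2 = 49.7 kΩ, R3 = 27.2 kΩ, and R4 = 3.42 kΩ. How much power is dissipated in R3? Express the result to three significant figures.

Series current I = V_CC/ΣR = 7.07/88.30 = 0.08007 mA.
P = I²R = 0.006411 × 27.2 = 0.1744 mW.

P ≈ 0.174 mW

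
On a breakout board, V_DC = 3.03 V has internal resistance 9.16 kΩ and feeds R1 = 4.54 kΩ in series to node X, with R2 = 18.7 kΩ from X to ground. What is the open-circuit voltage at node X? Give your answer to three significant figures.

R1' = 9.16 + 4.54 = 13.70 kΩ (source resistance + R1).
Open-circuit (no load on X): V_th = V_DC · R2/(R1' + R2) = 3.03 × 18.7/(13.70 + 18.7) = 1.749 V.

V_th ≈ 1.75 V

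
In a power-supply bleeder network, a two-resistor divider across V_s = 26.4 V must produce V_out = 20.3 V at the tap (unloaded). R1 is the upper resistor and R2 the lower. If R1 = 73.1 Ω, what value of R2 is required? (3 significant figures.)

R2 ≈ 243 Ω

Required fraction k = V_out/V_s = 0.7689.
R2 = R1 · 0.7689/(1 − 0.7689) = 243.3 Ω.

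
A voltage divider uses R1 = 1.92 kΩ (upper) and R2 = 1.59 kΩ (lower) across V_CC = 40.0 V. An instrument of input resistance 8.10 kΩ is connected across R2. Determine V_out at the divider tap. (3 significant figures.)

First combine the lower leg with the load: R2 ‖ R_L = 1.329 kΩ.
Then V_out = V_CC · R2'/(R1 + R2') = 40.0 × 1.329/3.249 = 16.36 V.

V_out ≈ 16.4 V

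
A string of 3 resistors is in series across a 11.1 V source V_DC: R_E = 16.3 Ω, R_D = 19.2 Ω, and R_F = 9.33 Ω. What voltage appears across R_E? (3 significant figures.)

V ≈ 4.04 V

Total series resistance ΣR = 16.3 + 19.2 + 9.33 = 44.83 Ω.
V = V_DC · R/ΣR = 11.1 × 0.3636 = 4.036 V.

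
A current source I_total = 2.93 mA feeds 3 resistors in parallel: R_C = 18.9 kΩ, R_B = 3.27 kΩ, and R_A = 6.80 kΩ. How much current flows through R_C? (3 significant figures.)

I ≈ 0.307 mA

ΣG = 1/18.9 + 1/3.27 + 1/6.80 = 0.5058.
By the current-divider rule, I = I_total · G_k/ΣG = 2.93 × 0.1046 = 0.3065 mA.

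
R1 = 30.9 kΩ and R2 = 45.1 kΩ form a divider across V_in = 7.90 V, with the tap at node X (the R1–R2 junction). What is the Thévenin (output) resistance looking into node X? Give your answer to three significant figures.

Zeroing V_in shorts the top of R1 to ground, so R_th = R1 ‖ R2 = 18.34 kΩ.

R_th ≈ 18.3 kΩ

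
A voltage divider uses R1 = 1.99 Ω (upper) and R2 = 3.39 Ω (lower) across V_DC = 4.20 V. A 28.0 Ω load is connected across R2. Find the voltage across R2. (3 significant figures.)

V_out ≈ 2.53 V

First combine the lower leg with the load: R2 ‖ R_L = 3.024 Ω.
Then V_out = V_DC · R2'/(R1 + R2') = 4.20 × 3.024/5.014 = 2.533 V.
(Unloaded it would be 2.65 V; the load pulls it down.)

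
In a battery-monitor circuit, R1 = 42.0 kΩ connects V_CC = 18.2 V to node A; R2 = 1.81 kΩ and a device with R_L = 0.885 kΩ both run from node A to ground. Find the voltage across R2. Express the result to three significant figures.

First combine the lower leg with the load: R2 ‖ R_L = 0.5944 kΩ.
Voltage divider with the loaded lower leg: V_out = 18.2 × 0.5944/(42.0 + 0.5944) = 18.2 × 0.01395 = 0.2540 V.
(Unloaded it would be 0.752 V; the load pulls it down.)

V_out ≈ 0.254 V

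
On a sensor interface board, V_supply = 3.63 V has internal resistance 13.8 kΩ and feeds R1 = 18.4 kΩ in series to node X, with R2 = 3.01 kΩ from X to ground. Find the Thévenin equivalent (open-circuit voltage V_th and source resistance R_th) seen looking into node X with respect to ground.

V_th ≈ 0.310 V, R_th ≈ 2.75 kΩ

R1' = 13.8 + 18.4 = 32.20 kΩ (source resistance + R1).
Open-circuit (no load on X): V_th = V_supply · R2/(R1' + R2) = 3.63 × 3.01/(32.20 + 3.01) = 0.3103 V.
Zeroing V_supply shorts the top of R1' to ground, so R_th = R1' ‖ R2 = 2.753 kΩ.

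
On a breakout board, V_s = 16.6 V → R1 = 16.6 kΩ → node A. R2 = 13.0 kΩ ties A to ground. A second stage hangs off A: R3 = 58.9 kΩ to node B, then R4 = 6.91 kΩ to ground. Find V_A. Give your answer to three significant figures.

Looking into the second stage from A: R3 + R4 = 65.81 kΩ appears in parallel with R2.
R2 ‖ (R3+R4) = 10.86 kΩ.
So V_A = 16.6 × 0.3954 = 6.563 V.

V_A ≈ 6.56 V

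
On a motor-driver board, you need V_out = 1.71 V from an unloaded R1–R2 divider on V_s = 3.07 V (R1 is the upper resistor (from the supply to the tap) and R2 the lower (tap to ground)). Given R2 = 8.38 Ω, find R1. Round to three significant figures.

Required fraction k = V_out/V_s = 0.5570.
So R1 = R2 · (V_s/V_out − 1) = 8.38 × (3.07/1.71 − 1) = 8.38 × 0.7953 = 6.665 Ω.

R1 ≈ 6.66 Ω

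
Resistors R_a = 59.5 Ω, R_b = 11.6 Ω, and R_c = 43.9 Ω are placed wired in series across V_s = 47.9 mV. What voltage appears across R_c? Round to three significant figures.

V ≈ 18.3 mV

Total series resistance ΣR = 59.5 + 11.6 + 43.9 = 115.0 Ω.
Voltage divider: V = V_s · (43.90 / 115.0) = 47.9 × 0.3817 = 18.29 mV.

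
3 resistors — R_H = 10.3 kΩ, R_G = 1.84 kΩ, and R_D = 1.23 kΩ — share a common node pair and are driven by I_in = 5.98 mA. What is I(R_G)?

ΣG = 1/10.3 + 1/1.84 + 1/1.23 = 1.454.
Current divider: I(R_G) = I_in · G_k/ΣG = 5.98 × (0.5435/1.454) = 5.98 × 0.3739 = 2.236 mA.

I ≈ 2.24 mA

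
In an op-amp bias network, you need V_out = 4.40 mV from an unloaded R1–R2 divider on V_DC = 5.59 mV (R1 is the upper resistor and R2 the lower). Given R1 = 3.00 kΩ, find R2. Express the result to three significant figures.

The divider ratio is R2/(R1+R2) = 4.40/5.59 = 0.7871.
Rearranging, R2 = R1·k/(1−k) = 3.00 × 3.697 = 11.09 kΩ.

R2 ≈ 11.1 kΩ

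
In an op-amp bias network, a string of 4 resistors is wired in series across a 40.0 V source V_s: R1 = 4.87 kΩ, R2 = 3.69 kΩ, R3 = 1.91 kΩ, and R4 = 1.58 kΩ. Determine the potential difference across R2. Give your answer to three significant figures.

V ≈ 12.2 V

Series total: ΣR = 4.87 + 3.69 + 1.91 + 1.58 = 12.05 kΩ.
Voltage divider: V = V_s · (3.690 / 12.05) = 40.0 × 0.3062 = 12.25 V.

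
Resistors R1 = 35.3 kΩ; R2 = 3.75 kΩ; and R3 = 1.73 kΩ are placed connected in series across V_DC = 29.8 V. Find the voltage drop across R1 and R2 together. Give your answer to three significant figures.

Series total: ΣR = 35.3 + 3.75 + 1.73 = 40.78 kΩ.
R_{R1..R2} = 35.3 + 3.75 = 39.05 kΩ.
By the voltage-divider rule, V = 29.8 × 39.05/40.78 = 28.54 V.

V ≈ 28.5 V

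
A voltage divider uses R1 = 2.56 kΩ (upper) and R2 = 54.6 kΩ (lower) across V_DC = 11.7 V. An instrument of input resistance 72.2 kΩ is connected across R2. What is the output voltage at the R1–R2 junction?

V_out ≈ 10.8 V

R2 ‖ R_L = (54.6 × 72.2)/(54.6 + 72.2) = 31.09 kΩ.
Now apply the divider: V_out = 11.7 × 0.9239 = 10.81 V.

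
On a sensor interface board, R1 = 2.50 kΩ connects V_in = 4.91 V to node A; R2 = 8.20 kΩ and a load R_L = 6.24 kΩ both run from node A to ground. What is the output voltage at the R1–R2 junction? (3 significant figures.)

V_out ≈ 2.88 V

First combine the lower leg with the load: R2 ‖ R_L = 3.543 kΩ.
Then V_out = V_in · R2'/(R1 + R2') = 4.91 × 3.543/6.043 = 2.879 V.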